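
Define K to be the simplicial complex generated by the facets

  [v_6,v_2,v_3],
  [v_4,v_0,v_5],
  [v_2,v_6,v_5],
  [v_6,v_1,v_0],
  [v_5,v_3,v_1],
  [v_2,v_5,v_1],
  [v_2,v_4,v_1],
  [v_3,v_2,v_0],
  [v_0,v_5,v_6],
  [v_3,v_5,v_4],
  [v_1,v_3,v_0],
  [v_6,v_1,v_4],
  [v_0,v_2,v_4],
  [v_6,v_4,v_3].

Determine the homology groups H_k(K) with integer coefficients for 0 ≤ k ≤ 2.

H_0 ≅ Z,  H_1 ≅ Z^2,  H_2 ≅ Z.

We work with the vertex ordering v_0 < v_1 < v_2 < v_3 < v_4 < v_5 < v_6. The simplices of K, each written with vertices in increasing order, are:

  0-simplices (7): [v_0], [v_1], [v_2], [v_3], [v_4], [v_5], [v_6]
  1-simplices (21): (21 of them)
  2-simplices (14): (14 of them)

giving chain groups C_0 ≅ Z^7, C_1 ≅ Z^21, C_2 ≅ Z^14.

The boundary map ∂_1: C_1 → C_0 sends each edge [p,q] (with p < q) to q − p.
As a 7×21 matrix over Z this has rank 6, with invariant factors (1,1,1,1,1,1).

Boundary ∂_2: C_2 → C_1 maps a triangle to the signed sum of its edges. For instance
  ∂[v_1,v_4,v_6] = [v_4,v_6] − [v_1,v_6] + [v_1,v_4],
  ∂[v_0,v_2,v_4] = [v_2,v_4] − [v_0,v_4] + [v_0,v_2].
The 21×14 boundary matrix has rank 13 and Smith normal form diag(1,1,1,1,1,1,1,1,1,1,1,1,1).

Reading off H_k = ker ∂_k / im ∂_{k+1}:

  H_0: rank C_0 − rank ∂_1 = 7 − 6 = 1, and the invariant factors of ∂_1 are all 1, so H_0 ≅ Z.
  H_1: rank ker ∂_1 − rank ∂_2 = (21 − 6) − 13 = 2, and the invariant factors of ∂_2 are all 1, so H_1 ≅ Z^2.
  H_2: rank ker ∂_2 − rank ∂_3 = (14 − 13) − 0 = 1, and there is no ∂_3, so H_2 ≅ Z.

As a check, the Euler characteristic is 7 − 21 + 14 = 0, which agrees with 1 − 2 + 1 = 0.
(K is a triangulation of the torus T^2.)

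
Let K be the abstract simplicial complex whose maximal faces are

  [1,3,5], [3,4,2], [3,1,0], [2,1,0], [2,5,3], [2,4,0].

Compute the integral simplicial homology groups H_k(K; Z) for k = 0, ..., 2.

H_0 ≅ Z,  H_1 ≅ Z,  H_2 = 0.

Order the vertices as 0 < 1 < 2 < 3 < 4 < 5. Listing each simplex with vertices in this order, K has dimension 2 with simplices:

  0-simplices (6): [0], [1], [2], [3], [4], [5]
  1-simplices (12): [0,1], [0,2], [0,3], [0,4], [1,2], [1,3], [1,5], [2,3], [2,4], [2,5], [3,4], [3,5]
  2-simplices (6): [0,1,2], [0,1,3], [0,2,4], [1,3,5], [2,3,4], [2,3,5]

Hence C_0 ≅ Z^6, C_1 ≅ Z^12, C_2 ≅ Z^6.

Boundary ∂_1: C_1 → C_0 maps an edge to its endpoints' difference, ∂[p,q] = q − p. For instance
  ∂[3,5] = [5] − [3].
The resulting 6×12 matrix has rank 5, and its Smith normal form has invariant factors (1,1,1,1,1).

The boundary map ∂_2: C_2 → C_1 maps a triangle to the signed sum of its edges. For instance
  ∂[2,3,5] = [3,5] − [2,5] + [2,3],
  ∂[0,1,3] = [1,3] − [0,3] + [0,1].
The 12×6 boundary matrix has rank 6 and Smith normal form diag(1,1,1,1,1,1).

Computing H_k = (kernel of ∂_k) / (image of ∂_{k+1}):

  H_0: rank C_0 − rank ∂_1 = 6 − 5 = 1, and the invariant factors of ∂_1 are all 1, so H_0 ≅ Z.
  H_1: rank ker ∂_1 − rank ∂_2 = (12 − 5) − 6 = 1, and the invariant factors of ∂_2 are all 1, so H_1 ≅ Z.
  H_2: rank ker ∂_2 − rank ∂_3 = (6 − 6) − 0 = 0, and there is no ∂_3, so H_2 ≅ 0.

As a check, the Euler characteristic is 6 − 12 + 6 = 0, which agrees with 1 − 1 + 0 = 0.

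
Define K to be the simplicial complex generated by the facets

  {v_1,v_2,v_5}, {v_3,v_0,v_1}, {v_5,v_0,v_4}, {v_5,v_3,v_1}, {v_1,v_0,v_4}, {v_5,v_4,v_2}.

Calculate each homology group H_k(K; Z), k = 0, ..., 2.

K has 6 vertices, 12 edges, 6 triangles.
rank ∂_0 = 0, rank ∂_1 = 5 ⇒ b_0 = 6 − 0 − 5 = 1; all invariant factors of ∂_1 are 1 so no torsion. So H_0 = Z.
rank ∂_1 = 5, rank ∂_2 = 6 ⇒ b_1 = 12 − 5 − 6 = 1; all invariant factors of ∂_2 are 1 so no torsion. So H_1 = Z.
rank ∂_2 = 6, rank ∂_3 = 0 ⇒ b_2 = 6 − 6 − 0 = 0. So H_2 = 0.

H_0 = Z,  H_1 = Z,  H_2 = 0.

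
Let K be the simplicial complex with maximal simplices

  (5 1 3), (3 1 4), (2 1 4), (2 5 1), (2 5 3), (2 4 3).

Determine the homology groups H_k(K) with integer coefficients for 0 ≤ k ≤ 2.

We work with the vertex ordering 1 < 2 < 3 < 4 < 5. The simplices of K, each written with vertices in increasing order, are:

  0-simplices (5): [1], [2], [3], [4], [5]
  1-simplices (9): [1,2], [1,3], [1,4], [1,5], [2,3], [2,4], [2,5], [3,4], [3,5]
  2-simplices (6): [1,2,4], [1,2,5], [1,3,4], [1,3,5], [2,3,4], [2,3,5]

Hence C_0 ≅ Z^5, C_1 ≅ Z^9, C_2 ≅ Z^6.

∂_1: C_1 → C_0 sends each edge [p,q] (with p < q) to q − p. For instance
  ∂[1,4] = [4] − [1].
The 5×9 boundary matrix has rank 4 and Smith normal form diag(1,1,1,1).

Boundary ∂_2: C_2 → C_1 acts by ∂[p,q,r] = [q,r] − [p,r] + [p,q]. For instance
  ∂[1,2,5] = [2,5] − [1,5] + [1,2],
  ∂[1,2,4] = [2,4] − [1,4] + [1,2].
The resulting 9×6 matrix has rank 5, and its Smith normal form has invariant factors (1,1,1,1,1).

Reading off H_k = ker ∂_k / im ∂_{k+1}:

  H_0: rank C_0 − rank ∂_1 = 5 − 4 = 1, and the invariant factors of ∂_1 are all 1, so H_0 ≅ Z.
  H_1: rank ker ∂_1 − rank ∂_2 = (9 − 4) − 5 = 0, and the invariant factors of ∂_2 are all 1, so H_1 ≅ 0.
  H_2: rank ker ∂_2 − rank ∂_3 = (6 − 5) − 0 = 1, and there is no ∂_3, so H_2 ≅ Z.

As a check, the Euler characteristic is 5 − 9 + 6 = 2, which agrees with 1 − 0 + 1 = 2.

H_0 ≅ Z,  H_1 = 0,  H_2 ≅ Z.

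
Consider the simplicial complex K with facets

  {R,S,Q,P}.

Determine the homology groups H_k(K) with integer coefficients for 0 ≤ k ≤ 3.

Take the total order P < Q < R < S on the vertex set. Then K (dimension 3) consists of the simplices:

  0-simplices (4): P, Q, R, S
  1-simplices (6): PQ, PR, PS, QR, QS, RS
  2-simplices (4): PQR, PQS, PRS, QRS
  3-simplices (1): PQRS

giving chain groups C_0 ≅ Z^4, C_1 ≅ Z^6, C_2 ≅ Z^4, C_3 ≅ Z^1.

The boundary map ∂_1: C_1 → C_0 sends each edge [p,q] (with p < q) to q − p. For instance
  ∂PS = S − P.
This gives a 4×6 integer matrix of rank 3; reducing to Smith normal form yields diagonal entries (1,1,1).

Boundary ∂_2: C_2 → C_1 maps a triangle to the signed sum of its edges. For instance
  ∂PRS = RS − PS + PR,
  ∂PQS = QS − PS + PQ.
The 6×4 boundary matrix has rank 3 and Smith normal form diag(1,1,1).

Boundary ∂_3: C_3 → C_2 sends each 3-simplex σ to the alternating sum Σ_i (−1)^i (σ with its i-th vertex removed). For instance
  ∂PQRS = QRS − PRS + PQS − PQR.
The 4×1 boundary matrix has rank 1 and Smith normal form diag(1).

From H_k ≅ ker(∂_k) / im(∂_{k+1}) we obtain:

  H_0: rank C_0 − rank ∂_1 = 4 − 3 = 1, and the invariant factors of ∂_1 are all 1, so H_0 ≅ Z.
  H_1: rank ker ∂_1 − rank ∂_2 = (6 − 3) − 3 = 0, and the invariant factors of ∂_2 are all 1, so H_1 ≅ 0.
  H_2: rank ker ∂_2 − rank ∂_3 = (4 − 3) − 1 = 0, and the invariant factors of ∂_3 are all 1, so H_2 ≅ 0.
  H_3: rank ker ∂_3 − rank ∂_4 = (1 − 1) − 0 = 0, and there is no ∂_4, so H_3 ≅ 0.

As a check, the Euler characteristic is 4 − 6 + 4 − 1 = 1, which agrees with 1 − 0 + 0 − 0 = 1.
(K is a triangulation of the 3-simplex.)

H_0 ≅ Z,  H_1 = 0,  H_2 = 0,  H_3 = 0.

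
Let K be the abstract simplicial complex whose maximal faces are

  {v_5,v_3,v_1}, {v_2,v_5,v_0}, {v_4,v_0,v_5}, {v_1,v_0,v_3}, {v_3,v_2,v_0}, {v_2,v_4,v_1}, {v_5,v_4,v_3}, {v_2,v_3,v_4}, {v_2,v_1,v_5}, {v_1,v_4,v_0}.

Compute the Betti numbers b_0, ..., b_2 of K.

Fix the vertex order v_0 < v_1 < v_2 < v_3 < v_4 < v_5 and write every simplex with vertices in increasing order. Then dim K = 2 and the simplices of K are:

  0-simplices (6): [v_0], [v_1], [v_2], [v_3], [v_4], [v_5]
  1-simplices (15): (15 of them)
  2-simplices (10): [v_0,v_1,v_3], [v_0,v_1,v_4], [v_0,v_2,v_3], [v_0,v_2,v_5], [v_0,v_4,v_5], [v_1,v_2,v_4], [v_1,v_2,v_5], [v_1,v_3,v_5], [v_2,v_3,v_4], [v_3,v_4,v_5]

so the chain groups are C_0 ≅ Z^6, C_1 ≅ Z^15, C_2 ≅ Z^10.

∂_1: C_1 → C_0 maps an edge to its endpoints' difference, ∂[p,q] = q − p. For instance
  ∂[v_4,v_5] = [v_5] − [v_4].
The resulting 6×15 matrix has rank 5, and its Smith normal form has invariant factors (1,1,1,1,1).

The boundary map ∂_2: C_2 → C_1 maps a triangle to the signed sum of its edges. For instance
  ∂[v_1,v_3,v_5] = [v_3,v_5] − [v_1,v_5] + [v_1,v_3],
  ∂[v_0,v_1,v_3] = [v_1,v_3] − [v_0,v_3] + [v_0,v_1].
This gives a 15×10 integer matrix of rank 10; reducing to Smith normal form yields diagonal entries (1,1,1,1,1,1,1,1,1,2).

Now H_k = ker ∂_k / im ∂_{k+1}, so:

  H_0: rank C_0 − rank ∂_1 = 6 − 5 = 1, and the invariant factors of ∂_1 are all 1, so H_0 ≅ Z.
  H_1: rank ker ∂_1 − rank ∂_2 = (15 − 5) − 10 = 0, and ∂_2 has invariant factor 2 > 1, so H_1 ≅ Z/2.
  H_2: rank ker ∂_2 − rank ∂_3 = (10 − 10) − 0 = 0, and there is no ∂_3, so H_2 ≅ 0.

Hence the Betti numbers are b_0 = 1, b_1 = 0, b_2 = 0.

b_0 = 1, b_1 = 0, b_2 = 0.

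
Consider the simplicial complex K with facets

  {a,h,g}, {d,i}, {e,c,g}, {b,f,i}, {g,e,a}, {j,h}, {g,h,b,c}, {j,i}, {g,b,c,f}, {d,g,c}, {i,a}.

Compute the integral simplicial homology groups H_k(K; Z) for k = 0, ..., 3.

We work with the vertex ordering a < b < c < d < e < f < g < h < i < j. The simplices of K, each written with vertices in increasing order, are:

  0-simplices (10): a, b, c, d, e, f, g, h, i, j
  1-simplices (22): ae, ag, ah, ai, bc, bf, bg, bh, bi, cd, ce, cf, cg, ch, dg, di, eg, fg, fi, gh, hj, ij
  2-simplices (12): aeg, agh, bcf, bcg, bch, bfg, bfi, bgh, cdg, ceg, cfg, cgh
  3-simplices (2): bcfg, bcgh

giving chain groups C_0 ≅ Z^10, C_1 ≅ Z^22, C_2 ≅ Z^12, C_3 ≅ Z^2.

∂_1: C_1 → C_0 maps an edge to its endpoints' difference, ∂[p,q] = q − p. For instance
  ∂ce = e − c.
The 10×22 boundary matrix has rank 9 and Smith normal form diag(1,1,1,1,1,1,1,1,1).

The boundary map ∂_2: C_2 → C_1 acts by ∂[p,q,r] = [q,r] − [p,r] + [p,q]. For instance
  ∂bfg = fg − bg + bf,
  ∂bfi = fi − bi + bf.
The 22×12 boundary matrix has rank 10 and Smith normal form diag(1,1,1,1,1,1,1,1,1,1).

∂_3: C_3 → C_2 sends each 3-simplex σ to the alternating sum Σ_i (−1)^i (σ with its i-th vertex removed). For instance
  ∂bcgh = cgh − bgh + bch − bcg,
  ∂bcfg = cfg − bfg + bcg − bcf.
This gives a 12×2 integer matrix of rank 2; reducing to Smith normal form yields diagonal entries (1,1).

Computing H_k = (kernel of ∂_k) / (image of ∂_{k+1}):

  H_0: rank C_0 − rank ∂_1 = 10 − 9 = 1, and the invariant factors of ∂_1 are all 1, so H_0 = Z.
  H_1: rank ker ∂_1 − rank ∂_2 = (22 − 9) − 10 = 3, and the invariant factors of ∂_2 are all 1, so H_1 = Z^3.
  H_2: rank ker ∂_2 − rank ∂_3 = (12 − 10) − 2 = 0, and the invariant factors of ∂_3 are all 1, so H_2 = 0.
  H_3: rank ker ∂_3 − rank ∂_4 = (2 − 2) − 0 = 0, and there is no ∂_4, so H_3 = 0.

As a check, the Euler characteristic is 10 − 22 + 12 − 2 = -2, which agrees with 1 − 3 + 0 − 0 = -2.

H_0 = Z,  H_1 = Z^3,  H_2 = 0,  H_3 = 0.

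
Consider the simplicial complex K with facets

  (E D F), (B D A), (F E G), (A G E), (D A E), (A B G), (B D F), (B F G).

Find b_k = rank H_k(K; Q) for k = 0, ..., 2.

Take the total order A < B < D < E < F < G on the vertex set. Then K (dimension 2) consists of the simplices:

  0-simplices (6): A, B, D, E, F, G
  1-simplices (12): AB, AD, AE, AG, BD, BF, BG, DE, DF, EF, EG, FG
  2-simplices (8): ABD, ABG, ADE, AEG, BDF, BFG, DEF, EFG

Hence C_0 ≅ Z^6, C_1 ≅ Z^12, C_2 ≅ Z^8.

Boundary ∂_1: C_1 → C_0 is given by ∂[p,q] = [q] − [p]. For instance
  ∂AB = B − A.
As a 6×12 matrix over Z this has rank 5, with invariant factors (1,1,1,1,1).

The boundary map ∂_2: C_2 → C_1 sends each 2-simplex [p,q,r] to [q,r] − [p,r] + [p,q]. For instance
  ∂ABD = BD − AD + AB,
  ∂BFG = FG − BG + BF.
The 12×8 boundary matrix has rank 7 and Smith normal form diag(1,1,1,1,1,1,1).

Reading off H_k = ker ∂_k / im ∂_{k+1}:

  H_0: rank C_0 − rank ∂_1 = 6 − 5 = 1, and the invariant factors of ∂_1 are all 1, so H_0 = Z.
  H_1: rank ker ∂_1 − rank ∂_2 = (12 − 5) − 7 = 0, and the invariant factors of ∂_2 are all 1, so H_1 = 0.
  H_2: rank ker ∂_2 − rank ∂_3 = (8 − 7) − 0 = 1, and there is no ∂_3, so H_2 = Z.

As a check, the Euler characteristic is 6 − 12 + 8 = 2, which agrees with 1 − 0 + 1 = 2.

Hence the Betti numbers are b_0 = 1, b_1 = 0, b_2 = 1.

b_0 = 1, b_1 = 0, b_2 = 1.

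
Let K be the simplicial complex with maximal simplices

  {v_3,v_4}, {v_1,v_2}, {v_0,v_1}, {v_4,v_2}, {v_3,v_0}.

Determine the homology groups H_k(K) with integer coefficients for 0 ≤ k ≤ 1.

Order the vertices as v_0 < v_1 < v_2 < v_3 < v_4. Listing each simplex with vertices in this order, K has dimension 1 with simplices:

  0-simplices (5): [v_0], [v_1], [v_2], [v_3], [v_4]
  1-simplices (5): [v_0,v_1], [v_0,v_3], [v_1,v_2], [v_2,v_4], [v_3,v_4]

so the chain groups are C_0 ≅ Z^5, C_1 ≅ Z^5.

The boundary map ∂_1: C_1 → C_0 maps an edge to its endpoints' difference, ∂[p,q] = q − p.
The resulting 5×5 matrix has rank 4, and its Smith normal form has invariant factors (1,1,1,1).

Computing H_k = (kernel of ∂_k) / (image of ∂_{k+1}):

  H_0: rank C_0 − rank ∂_1 = 5 − 4 = 1, and the invariant factors of ∂_1 are all 1, so H_0 ≅ Z.
  H_1: rank ker ∂_1 − rank ∂_2 = (5 − 4) − 0 = 1, and there is no ∂_2, so H_1 ≅ Z.

As a check, the Euler characteristic is 5 − 5 = 0, which agrees with 1 − 1 = 0.

H_0 ≅ Z,  H_1 ≅ Z.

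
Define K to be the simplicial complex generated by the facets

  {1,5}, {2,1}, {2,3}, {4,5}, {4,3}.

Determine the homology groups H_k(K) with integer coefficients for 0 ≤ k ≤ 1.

K has 5 vertices, 5 edges.
rank ∂_0 = 0, rank ∂_1 = 4 ⇒ b_0 = 5 − 0 − 4 = 1; all invariant factors of ∂_1 are 1 so no torsion. So H_0 ≅ Z.
rank ∂_1 = 4, rank ∂_2 = 0 ⇒ b_1 = 5 − 4 − 0 = 1. So H_1 ≅ Z.

H_0 = Z,  H_1 = Z.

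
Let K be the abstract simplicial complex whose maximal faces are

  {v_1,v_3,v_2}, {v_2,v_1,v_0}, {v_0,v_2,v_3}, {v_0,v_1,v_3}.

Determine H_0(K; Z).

H_0 ≅ Z.

Take the total order v_0 < v_1 < v_2 < v_3 on the vertex set. Then K (dimension 2) consists of the simplices:

  0-simplices (4): [v_0], [v_1], [v_2], [v_3]
  1-simplices (6): [v_0,v_1], [v_0,v_2], [v_0,v_3], [v_1,v_2], [v_1,v_3], [v_2,v_3]
  2-simplices (4): [v_0,v_1,v_2], [v_0,v_1,v_3], [v_0,v_2,v_3], [v_1,v_2,v_3]

Hence C_0 ≅ Z^4, C_1 ≅ Z^6, C_2 ≅ Z^4.

∂_1: C_1 → C_0 is given by ∂[p,q] = [q] − [p].
As a 4×6 matrix over Z this has rank 3, with invariant factors (1,1,1).

∂_2: C_2 → C_1 sends each 2-simplex [p,q,r] to [q,r] − [p,r] + [p,q]. For instance
  ∂[v_1,v_2,v_3] = [v_2,v_3] − [v_1,v_3] + [v_1,v_2],
  ∂[v_0,v_2,v_3] = [v_2,v_3] − [v_0,v_3] + [v_0,v_2].
The resulting 6×4 matrix has rank 3, and its Smith normal form has invariant factors (1,1,1).

Now H_k = ker ∂_k / im ∂_{k+1}, so:

  H_0: rank C_0 − rank ∂_1 = 4 − 3 = 1, and the invariant factors of ∂_1 are all 1, so H_0 = Z.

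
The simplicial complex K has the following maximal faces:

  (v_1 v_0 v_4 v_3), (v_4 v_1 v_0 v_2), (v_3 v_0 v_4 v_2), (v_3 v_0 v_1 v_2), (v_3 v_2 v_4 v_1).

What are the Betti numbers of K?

We work with the vertex ordering v_0 < v_1 < v_2 < v_3 < v_4. The simplices of K, each written with vertices in increasing order, are:

  0-simplices (5): [v_0], [v_1], [v_2], [v_3], [v_4]
  1-simplices (10): [v_0,v_1], [v_0,v_2], [v_0,v_3], [v_0,v_4], [v_1,v_2], [v_1,v_3], [v_1,v_4], [v_2,v_3], [v_2,v_4], [v_3,v_4]
  2-simplices (10): [v_0,v_1,v_2], [v_0,v_1,v_3], [v_0,v_1,v_4], [v_0,v_2,v_3], [v_0,v_2,v_4], [v_0,v_3,v_4], [v_1,v_2,v_3], [v_1,v_2,v_4], [v_1,v_3,v_4], [v_2,v_3,v_4]
  3-simplices (5): [v_0,v_1,v_2,v_3], [v_0,v_1,v_2,v_4], [v_0,v_1,v_3,v_4], [v_0,v_2,v_3,v_4], [v_1,v_2,v_3,v_4]

giving chain groups C_0 ≅ Z^5, C_1 ≅ Z^10, C_2 ≅ Z^10, C_3 ≅ Z^5.

The boundary map ∂_1: C_1 → C_0 is given by ∂[p,q] = [q] − [p].
This gives a 5×10 integer matrix of rank 4; reducing to Smith normal form yields diagonal entries (1,1,1,1).

∂_2: C_2 → C_1 sends each 2-simplex [p,q,r] to [q,r] − [p,r] + [p,q]. For instance
  ∂[v_1,v_2,v_4] = [v_2,v_4] − [v_1,v_4] + [v_1,v_2],
  ∂[v_0,v_1,v_3] = [v_1,v_3] − [v_0,v_3] + [v_0,v_1].
This gives a 10×10 integer matrix of rank 6; reducing to Smith normal form yields diagonal entries (1,1,1,1,1,1).

∂_3: C_3 → C_2 sends each 3-simplex σ to the alternating sum Σ_i (−1)^i (σ with its i-th vertex removed). For instance
  ∂[v_0,v_1,v_2,v_3] = [v_1,v_2,v_3] − [v_0,v_2,v_3] + [v_0,v_1,v_3] − [v_0,v_1,v_2],
  ∂[v_1,v_2,v_3,v_4] = [v_2,v_3,v_4] − [v_1,v_3,v_4] + [v_1,v_2,v_4] − [v_1,v_2,v_3].
This gives a 10×5 integer matrix of rank 4; reducing to Smith normal form yields diagonal entries (1,1,1,1).

From H_k ≅ ker(∂_k) / im(∂_{k+1}) we obtain:

  H_0: rank C_0 − rank ∂_1 = 5 − 4 = 1, and the invariant factors of ∂_1 are all 1, so H_0 ≅ Z.
  H_1: rank ker ∂_1 − rank ∂_2 = (10 − 4) − 6 = 0, and the invariant factors of ∂_2 are all 1, so H_1 ≅ 0.
  H_2: rank ker ∂_2 − rank ∂_3 = (10 − 6) − 4 = 0, and the invariant factors of ∂_3 are all 1, so H_2 ≅ 0.
  H_3: rank ker ∂_3 − rank ∂_4 = (5 − 4) − 0 = 1, and there is no ∂_4, so H_3 ≅ Z.

Hence the Betti numbers are b_0 = 1, b_1 = 0, b_2 = 0, b_3 = 1.

b_0 = 1, b_1 = 0, b_2 = 0, b_3 = 1.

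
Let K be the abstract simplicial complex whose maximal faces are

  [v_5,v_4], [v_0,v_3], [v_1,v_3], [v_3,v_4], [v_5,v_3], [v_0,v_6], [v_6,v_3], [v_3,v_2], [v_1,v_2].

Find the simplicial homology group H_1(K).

K has 7 vertices, 9 edges.
rank ∂_1 = 6, rank ∂_2 = 0 ⇒ b_1 = 9 − 6 − 0 = 3. So H_1 = Z^3.

H_1 ≅ Z^3.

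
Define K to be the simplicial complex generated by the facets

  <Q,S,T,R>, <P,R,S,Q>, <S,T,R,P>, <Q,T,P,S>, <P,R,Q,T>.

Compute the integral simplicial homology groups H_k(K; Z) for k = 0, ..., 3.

H_0 = Z,  H_1 = 0,  H_2 = 0,  H_3 = Z.

Fix the vertex order P < Q < R < S < T and write every simplex with vertices in increasing order. Then dim K = 3 and the simplices of K are:

  0-simplices (5): P, Q, R, S, T
  1-simplices (10): PQ, PR, PS, PT, QR, QS, QT, RS, RT, ST
  2-simplices (10): PQR, PQS, PQT, PRS, PRT, PST, QRS, QRT, QST, RST
  3-simplices (5): PQRS, PQRT, PQST, PRST, QRST

Hence C_0 ≅ Z^5, C_1 ≅ Z^10, C_2 ≅ Z^10, C_3 ≅ Z^5.

Boundary ∂_1: C_1 → C_0 maps an edge to its endpoints' difference, ∂[p,q] = q − p.
This gives a 5×10 integer matrix of rank 4; reducing to Smith normal form yields diagonal entries (1,1,1,1).

∂_2: C_2 → C_1 sends each 2-simplex [p,q,r] to [q,r] − [p,r] + [p,q]. For instance
  ∂PQR = QR − PR + PQ,
  ∂PST = ST − PT + PS.
This gives a 10×10 integer matrix of rank 6; reducing to Smith normal form yields diagonal entries (1,1,1,1,1,1).

The boundary map ∂_3: C_3 → C_2 sends each 3-simplex σ to the alternating sum Σ_i (−1)^i (σ with its i-th vertex removed). For instance
  ∂QRST = RST − QST + QRT − QRS,
  ∂PRST = RST − PST + PRT − PRS.
As a 10×5 matrix over Z this has rank 4, with invariant factors (1,1,1,1).

Computing H_k = (kernel of ∂_k) / (image of ∂_{k+1}):

  H_0: rank C_0 − rank ∂_1 = 5 − 4 = 1, and the invariant factors of ∂_1 are all 1, so H_0 = Z.
  H_1: rank ker ∂_1 − rank ∂_2 = (10 − 4) − 6 = 0, and the invariant factors of ∂_2 are all 1, so H_1 = 0.
  H_2: rank ker ∂_2 − rank ∂_3 = (10 − 6) − 4 = 0, and the invariant factors of ∂_3 are all 1, so H_2 = 0.
  H_3: rank ker ∂_3 − rank ∂_4 = (5 − 4) − 0 = 1, and there is no ∂_4, so H_3 = Z.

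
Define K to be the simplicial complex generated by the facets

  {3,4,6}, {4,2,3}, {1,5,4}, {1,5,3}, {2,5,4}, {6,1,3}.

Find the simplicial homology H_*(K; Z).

We work with the vertex ordering 1 < 2 < 3 < 4 < 5 < 6. The simplices of K, each written with vertices in increasing order, are:

  0-simplices (6): [1], [2], [3], [4], [5], [6]
  1-simplices (12): [1,3], [1,4], [1,5], [1,6], [2,3], [2,4], [2,5], [3,4], [3,5], [3,6], [4,5], [4,6]
  2-simplices (6): [1,3,5], [1,3,6], [1,4,5], [2,3,4], [2,4,5], [3,4,6]

so the chain groups are C_0 ≅ Z^6, C_1 ≅ Z^12, C_2 ≅ Z^6.

∂_1: C_1 → C_0 maps an edge to its endpoints' difference, ∂[p,q] = q − p. For instance
  ∂[1,5] = [5] − [1].
The resulting 6×12 matrix has rank 5, and its Smith normal form has invariant factors (1,1,1,1,1).

∂_2: C_2 → C_1 acts by ∂[p,q,r] = [q,r] − [p,r] + [p,q]. For instance
  ∂[1,3,6] = [3,6] − [1,6] + [1,3],
  ∂[1,3,5] = [3,5] − [1,5] + [1,3].
As a 12×6 matrix over Z this has rank 6, with invariant factors (1,1,1,1,1,1).

Reading off H_k = ker ∂_k / im ∂_{k+1}:

  H_0: rank C_0 − rank ∂_1 = 6 − 5 = 1, and the invariant factors of ∂_1 are all 1, so H_0 ≅ Z.
  H_1: rank ker ∂_1 − rank ∂_2 = (12 − 5) − 6 = 1, and the invariant factors of ∂_2 are all 1, so H_1 ≅ Z.
  H_2: rank ker ∂_2 − rank ∂_3 = (6 − 6) − 0 = 0, and there is no ∂_3, so H_2 ≅ 0.

H_0 ≅ Z,  H_1 ≅ Z,  H_2 = 0.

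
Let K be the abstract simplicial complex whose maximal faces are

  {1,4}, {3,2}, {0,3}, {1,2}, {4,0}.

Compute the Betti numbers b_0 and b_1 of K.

Fix the vertex order 0 < 1 < 2 < 3 < 4 and write every simplex with vertices in increasing order. Then dim K = 1 and the simplices of K are:

  0-simplices (5): [0], [1], [2], [3], [4]
  1-simplices (5): [0,3], [0,4], [1,2], [1,4], [2,3]

giving chain groups C_0 ≅ Z^5, C_1 ≅ Z^5.

Boundary ∂_1: C_1 → C_0 maps an edge to its endpoints' difference, ∂[p,q] = q − p. For instance
  ∂[1,4] = [4] − [1].
The resulting 5×5 matrix has rank 4, and its Smith normal form has invariant factors (1,1,1,1).

Now H_k = ker ∂_k / im ∂_{k+1}, so:

  H_0: rank C_0 − rank ∂_1 = 5 − 4 = 1, and the invariant factors of ∂_1 are all 1, so H_0 ≅ Z.
  H_1: rank ker ∂_1 − rank ∂_2 = (5 − 4) − 0 = 1, and there is no ∂_2, so H_1 ≅ Z.

As a check, the Euler characteristic is 5 − 5 = 0, which agrees with 1 − 1 = 0.
(K is a triangulation of the circle S^1.)

Hence the Betti numbers are b_0 = 1, b_1 = 1.

b_0 = 1, b_1 = 1.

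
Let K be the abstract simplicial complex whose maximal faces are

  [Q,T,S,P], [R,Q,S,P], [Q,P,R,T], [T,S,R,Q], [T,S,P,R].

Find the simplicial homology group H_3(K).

Order the vertices as P < Q < R < S < T. Listing each simplex with vertices in this order, K has dimension 3 with simplices:

  0-simplices (5): P, Q, R, S, T
  1-simplices (10): PQ, PR, PS, PT, QR, QS, QT, RS, RT, ST
  2-simplices (10): PQR, PQS, PQT, PRS, PRT, PST, QRS, QRT, QST, RST
  3-simplices (5): PQRS, PQRT, PQST, PRST, QRST

so the chain groups are C_0 ≅ Z^5, C_1 ≅ Z^10, C_2 ≅ Z^10, C_3 ≅ Z^5.

∂_1: C_1 → C_0 is given by ∂[p,q] = [q] − [p]. For instance
  ∂QR = R − Q.
The 5×10 boundary matrix has rank 4 and Smith normal form diag(1,1,1,1).

Boundary ∂_2: C_2 → C_1 sends each 2-simplex [p,q,r] to [q,r] − [p,r] + [p,q]. For instance
  ∂PQS = QS − PS + PQ,
  ∂PST = ST − PT + PS.
The resulting 10×10 matrix has rank 6, and its Smith normal form has invariant factors (1,1,1,1,1,1).

Boundary ∂_3: C_3 → C_2 sends each 3-simplex σ to the alternating sum Σ_i (−1)^i (σ with its i-th vertex removed). For instance
  ∂PQST = QST − PST + PQT − PQS,
  ∂QRST = RST − QST + QRT − QRS.
The 10×5 boundary matrix has rank 4 and Smith normal form diag(1,1,1,1).

Reading off H_k = ker ∂_k / im ∂_{k+1}:

  H_3: rank ker ∂_3 − rank ∂_4 = (5 − 4) − 0 = 1, and there is no ∂_4, so H_3 ≅ Z.

(K is a triangulation of the 3-sphere S^3.)

H_3 ≅ Z.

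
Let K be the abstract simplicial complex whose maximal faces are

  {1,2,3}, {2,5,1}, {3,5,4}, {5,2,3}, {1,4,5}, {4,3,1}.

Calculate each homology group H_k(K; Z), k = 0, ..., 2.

H_0 = Z,  H_1 = 0,  H_2 = Z.

Take the total order 1 < 2 < 3 < 4 < 5 on the vertex set. Then K (dimension 2) consists of the simplices:

  0-simplices (5): [1], [2], [3], [4], [5]
  1-simplices (9): [1,2], [1,3], [1,4], [1,5], [2,3], [2,5], [3,4], [3,5], [4,5]
  2-simplices (6): [1,2,3], [1,2,5], [1,3,4], [1,4,5], [2,3,5], [3,4,5]

giving chain groups C_0 ≅ Z^5, C_1 ≅ Z^9, C_2 ≅ Z^6.

∂_1: C_1 → C_0 maps an edge to its endpoints' difference, ∂[p,q] = q − p. For instance
  ∂[1,5] = [5] − [1].
The 5×9 boundary matrix has rank 4 and Smith normal form diag(1,1,1,1).

The boundary map ∂_2: C_2 → C_1 sends each 2-simplex [p,q,r] to [q,r] − [p,r] + [p,q]. For instance
  ∂[1,2,3] = [2,3] − [1,3] + [1,2],
  ∂[2,3,5] = [3,5] − [2,5] + [2,3].
The 9×6 boundary matrix has rank 5 and Smith normal form diag(1,1,1,1,1).

Computing H_k = (kernel of ∂_k) / (image of ∂_{k+1}):

  H_0: rank C_0 − rank ∂_1 = 5 − 4 = 1, and the invariant factors of ∂_1 are all 1, so H_0 = Z.
  H_1: rank ker ∂_1 − rank ∂_2 = (9 − 4) − 5 = 0, and the invariant factors of ∂_2 are all 1, so H_1 = 0.
  H_2: rank ker ∂_2 − rank ∂_3 = (6 − 5) − 0 = 1, and there is no ∂_3, so H_2 = Z.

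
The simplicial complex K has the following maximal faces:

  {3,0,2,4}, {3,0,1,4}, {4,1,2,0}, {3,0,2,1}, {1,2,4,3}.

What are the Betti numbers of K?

K has 5 vertices, 10 edges, 10 triangles, 5 3-simplices.
rank ∂_0 = 0, rank ∂_1 = 4 ⇒ b_0 = 5 − 0 − 4 = 1; all invariant factors of ∂_1 are 1 so no torsion. So H_0 ≅ Z.
rank ∂_1 = 4, rank ∂_2 = 6 ⇒ b_1 = 10 − 4 − 6 = 0; all invariant factors of ∂_2 are 1 so no torsion. So H_1 ≅ 0.
rank ∂_2 = 6, rank ∂_3 = 4 ⇒ b_2 = 10 − 6 − 4 = 0; all invariant factors of ∂_3 are 1 so no torsion. So H_2 ≅ 0.
rank ∂_3 = 4, rank ∂_4 = 0 ⇒ b_3 = 5 − 4 − 0 = 1. So H_3 ≅ Z.

b_0 = 1, b_1 = 0, b_2 = 0, b_3 = 1.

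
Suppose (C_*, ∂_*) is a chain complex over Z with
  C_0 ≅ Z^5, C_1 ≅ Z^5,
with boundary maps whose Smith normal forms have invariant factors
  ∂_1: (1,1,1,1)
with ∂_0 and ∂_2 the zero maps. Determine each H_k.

H_0 = Z,  H_1 = Z.

H_0: b_0 = 5 − 0 − 4 = 1; torsion from ∂_1 factors > 1: none. So H_0 = Z.
H_1: b_1 = 5 − 4 − 0 = 1; torsion from ∂_2 factors > 1: none. So H_1 = Z.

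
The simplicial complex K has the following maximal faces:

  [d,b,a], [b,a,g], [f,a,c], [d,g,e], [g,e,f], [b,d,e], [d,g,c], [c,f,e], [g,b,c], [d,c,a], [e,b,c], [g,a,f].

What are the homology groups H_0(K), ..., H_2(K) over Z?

Take the total order a < b < c < d < e < f < g on the vertex set. Then K (dimension 2) consists of the simplices:

  0-simplices (7): a, b, c, d, e, f, g
  1-simplices (18): ab, ac, ad, af, ag, bc, bd, be, bg, cd, ce, cf, cg, de, dg, ef, eg, fg
  2-simplices (12): abd, abg, acd, acf, afg, bce, bcg, bde, cdg, cef, deg, efg

Hence C_0 ≅ Z^7, C_1 ≅ Z^18, C_2 ≅ Z^12.

Boundary ∂_1: C_1 → C_0 sends each edge [p,q] (with p < q) to q − p.
The resulting 7×18 matrix has rank 6, and its Smith normal form has invariant factors (1,1,1,1,1,1).

Boundary ∂_2: C_2 → C_1 maps a triangle to the signed sum of its edges. For instance
  ∂abd = bd − ad + ab,
  ∂bde = de − be + bd.
The 18×12 boundary matrix has rank 12 and Smith normal form diag(1,1,1,1,1,1,1,1,1,1,1,2).

Computing H_k = (kernel of ∂_k) / (image of ∂_{k+1}):

  H_0: rank C_0 − rank ∂_1 = 7 − 6 = 1, and the invariant factors of ∂_1 are all 1, so H_0 ≅ Z.
  H_1: rank ker ∂_1 − rank ∂_2 = (18 − 6) − 12 = 0, and ∂_2 has invariant factor 2 > 1, so H_1 ≅ Z/2.
  H_2: rank ker ∂_2 − rank ∂_3 = (12 − 12) − 0 = 0, and there is no ∂_3, so H_2 ≅ 0.

H_0 ≅ Z,  H_1 ≅ Z/2,  H_2 = 0.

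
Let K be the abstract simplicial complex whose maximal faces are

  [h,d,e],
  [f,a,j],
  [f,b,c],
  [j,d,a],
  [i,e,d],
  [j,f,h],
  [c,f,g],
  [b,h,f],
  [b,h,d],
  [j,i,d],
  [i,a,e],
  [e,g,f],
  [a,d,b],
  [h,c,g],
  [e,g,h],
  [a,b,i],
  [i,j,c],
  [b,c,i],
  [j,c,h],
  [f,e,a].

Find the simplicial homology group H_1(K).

H_1 = Z ⊕ Z_2.

Take the total order a < b < c < d < e < f < g < h < i < j on the vertex set. Then K (dimension 2) consists of the simplices:

  0-simplices (10): a, b, c, d, e, f, g, h, i, j
  1-simplices (30): ab, ad, ae, af, ai, aj, bc, bd, bf, bh, bi, cf, cg, ch, ci, cj, de, dh, di, dj, ef, eg, eh, ei, fg, fh, fj, gh, hj, ij
  2-simplices (20): abd, abi, adj, aef, aei, afj, bcf, bci, bdh, bfh, cfg, cgh, chj, cij, deh, dei, dij, efg, egh, fhj

giving chain groups C_0 ≅ Z^10, C_1 ≅ Z^30, C_2 ≅ Z^20.

∂_1: C_1 → C_0 sends each edge [p,q] (with p < q) to q − p. For instance
  ∂gh = h − g.
As a 10×30 matrix over Z this has rank 9, with invariant factors (1,1,1,1,1,1,1,1,1).

The boundary map ∂_2: C_2 → C_1 sends each 2-simplex [p,q,r] to [q,r] − [p,r] + [p,q]. For instance
  ∂chj = hj − cj + ch,
  ∂dij = ij − dj + di.
The resulting 30×20 matrix has rank 20, and its Smith normal form has invariant factors (1,1,1,1,1,1,1,1,1,1,1,1,1,1,1,1,1,1,1,2).

Reading off H_k = ker ∂_k / im ∂_{k+1}:

  H_1: rank ker ∂_1 − rank ∂_2 = (30 − 9) − 20 = 1, and ∂_2 has invariant factor 2 > 1, so H_1 = Z ⊕ Z_2.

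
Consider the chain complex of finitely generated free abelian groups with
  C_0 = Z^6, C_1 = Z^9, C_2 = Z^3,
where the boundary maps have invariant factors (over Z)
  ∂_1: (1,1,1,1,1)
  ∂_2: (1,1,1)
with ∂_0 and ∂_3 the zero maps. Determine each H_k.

H_0: b_0 = 6 − 0 − 5 = 1; torsion from ∂_1 factors > 1: none. So H_0 = Z.
H_1: b_1 = 9 − 5 − 3 = 1; torsion from ∂_2 factors > 1: none. So H_1 = Z.
H_2: b_2 = 3 − 3 − 0 = 0; torsion from ∂_3 factors > 1: none. So H_2 = 0.

H_0 = Z,  H_1 = Z,  H_2 = 0.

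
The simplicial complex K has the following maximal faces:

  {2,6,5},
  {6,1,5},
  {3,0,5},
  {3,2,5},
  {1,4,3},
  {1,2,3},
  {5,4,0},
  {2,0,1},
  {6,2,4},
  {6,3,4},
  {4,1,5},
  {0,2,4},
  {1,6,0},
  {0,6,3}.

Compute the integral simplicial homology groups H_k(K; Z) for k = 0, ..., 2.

H_0 ≅ Z,  H_1 ≅ Z^2,  H_2 ≅ Z.

Order the vertices as 0 < 1 < 2 < 3 < 4 < 5 < 6. Listing each simplex with vertices in this order, K has dimension 2 with simplices:

  0-simplices (7): [0], [1], [2], [3], [4], [5], [6]
  1-simplices (21): [0,1], [0,2], [0,3], [0,4], [0,5], [0,6], [1,2], [1,3], [1,4], [1,5], [1,6], [2,3], [2,4], [2,5], [2,6], [3,4], [3,5], [3,6], [4,5], [4,6], [5,6]
  2-simplices (14): [0,1,2], [0,1,6], [0,2,4], [0,3,5], [0,3,6], [0,4,5], [1,2,3], [1,3,4], [1,4,5], [1,5,6], [2,3,5], [2,4,6], [2,5,6], [3,4,6]

Hence C_0 ≅ Z^7, C_1 ≅ Z^21, C_2 ≅ Z^14.

Boundary ∂_1: C_1 → C_0 is given by ∂[p,q] = [q] − [p].
As a 7×21 matrix over Z this has rank 6, with invariant factors (1,1,1,1,1,1).

The boundary map ∂_2: C_2 → C_1 acts by ∂[p,q,r] = [q,r] − [p,r] + [p,q]. For instance
  ∂[0,1,2] = [1,2] − [0,2] + [0,1],
  ∂[0,2,4] = [2,4] − [0,4] + [0,2].
As a 21×14 matrix over Z this has rank 13, with invariant factors (1,1,1,1,1,1,1,1,1,1,1,1,1).

From H_k ≅ ker(∂_k) / im(∂_{k+1}) we obtain:

  H_0: rank C_0 − rank ∂_1 = 7 − 6 = 1, and the invariant factors of ∂_1 are all 1, so H_0 ≅ Z.
  H_1: rank ker ∂_1 − rank ∂_2 = (21 − 6) − 13 = 2, and the invariant factors of ∂_2 are all 1, so H_1 ≅ Z^2.
  H_2: rank ker ∂_2 − rank ∂_3 = (14 − 13) − 0 = 1, and there is no ∂_3, so H_2 ≅ Z.

As a check, the Euler characteristic is 7 − 21 + 14 = 0, which agrees with 1 − 2 + 1 = 0.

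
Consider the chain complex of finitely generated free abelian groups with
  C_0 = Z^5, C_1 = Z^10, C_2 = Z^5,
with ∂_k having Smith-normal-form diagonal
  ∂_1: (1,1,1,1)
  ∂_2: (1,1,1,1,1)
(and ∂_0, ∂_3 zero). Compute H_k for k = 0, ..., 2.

H_0 = Z,  H_1 = Z,  H_2 = 0.

H_0: b_0 = 5 − 0 − 4 = 1; torsion from ∂_1 factors > 1: none. So H_0 = Z.
H_1: b_1 = 10 − 4 − 5 = 1; torsion from ∂_2 factors > 1: none. So H_1 = Z.
H_2: b_2 = 5 − 5 − 0 = 0; torsion from ∂_3 factors > 1: none. So H_2 = 0.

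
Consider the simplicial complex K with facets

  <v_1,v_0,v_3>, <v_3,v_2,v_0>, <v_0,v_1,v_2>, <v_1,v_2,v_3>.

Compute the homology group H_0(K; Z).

H_0 ≅ Z.

Order the vertices as v_0 < v_1 < v_2 < v_3. Listing each simplex with vertices in this order, K has dimension 2 with simplices:

  0-simplices (4): [v_0], [v_1], [v_2], [v_3]
  1-simplices (6): [v_0,v_1], [v_0,v_2], [v_0,v_3], [v_1,v_2], [v_1,v_3], [v_2,v_3]
  2-simplices (4): [v_0,v_1,v_2], [v_0,v_1,v_3], [v_0,v_2,v_3], [v_1,v_2,v_3]

so the chain groups are C_0 ≅ Z^4, C_1 ≅ Z^6, C_2 ≅ Z^4.

The boundary map ∂_1: C_1 → C_0 sends each edge [p,q] (with p < q) to q − p.
As a 4×6 matrix over Z this has rank 3, with invariant factors (1,1,1).

The boundary map ∂_2: C_2 → C_1 maps a triangle to the signed sum of its edges. For instance
  ∂[v_0,v_1,v_3] = [v_1,v_3] − [v_0,v_3] + [v_0,v_1],
  ∂[v_1,v_2,v_3] = [v_2,v_3] − [v_1,v_3] + [v_1,v_2].
The resulting 6×4 matrix has rank 3, and its Smith normal form has invariant factors (1,1,1).

Reading off H_k = ker ∂_k / im ∂_{k+1}:

  H_0: rank C_0 − rank ∂_1 = 4 − 3 = 1, and the invariant factors of ∂_1 are all 1, so H_0 ≅ Z.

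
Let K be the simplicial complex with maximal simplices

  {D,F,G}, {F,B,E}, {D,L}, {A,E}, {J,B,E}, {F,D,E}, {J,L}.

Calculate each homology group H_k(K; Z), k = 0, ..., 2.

H_0 ≅ Z,  H_1 ≅ Z,  H_2 = 0.

We work with the vertex ordering A < B < D < E < F < G < J < L. The simplices of K, each written with vertices in increasing order, are:

  0-simplices (8): A, B, D, E, F, G, J, L
  1-simplices (12): AE, BE, BF, BJ, DE, DF, DG, DL, EF, EJ, FG, JL
  2-simplices (4): BEF, BEJ, DEF, DFG

giving chain groups C_0 ≅ Z^8, C_1 ≅ Z^12, C_2 ≅ Z^4.

The boundary map ∂_1: C_1 → C_0 sends each edge [p,q] (with p < q) to q − p.
The 8×12 boundary matrix has rank 7 and Smith normal form diag(1,1,1,1,1,1,1).

The boundary map ∂_2: C_2 → C_1 maps a triangle to the signed sum of its edges. For instance
  ∂DEF = EF − DF + DE,
  ∂DFG = FG − DG + DF.
This gives a 12×4 integer matrix of rank 4; reducing to Smith normal form yields diagonal entries (1,1,1,1).

Now H_k = ker ∂_k / im ∂_{k+1}, so:

  H_0: rank C_0 − rank ∂_1 = 8 − 7 = 1, and the invariant factors of ∂_1 are all 1, so H_0 = Z.
  H_1: rank ker ∂_1 − rank ∂_2 = (12 − 7) − 4 = 1, and the invariant factors of ∂_2 are all 1, so H_1 = Z.
  H_2: rank ker ∂_2 − rank ∂_3 = (4 − 4) − 0 = 0, and there is no ∂_3, so H_2 = 0.

As a check, the Euler characteristic is 8 − 12 + 4 = 0, which agrees with 1 − 1 + 0 = 0.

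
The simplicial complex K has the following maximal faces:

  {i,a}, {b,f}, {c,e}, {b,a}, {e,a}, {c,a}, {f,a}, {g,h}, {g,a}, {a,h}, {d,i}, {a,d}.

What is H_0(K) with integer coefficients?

We work with the vertex ordering a < b < c < d < e < f < g < h < i. The simplices of K, each written with vertices in increasing order, are:

  0-simplices (9): a, b, c, d, e, f, g, h, i
  1-simplices (12): ab, ac, ad, ae, af, ag, ah, ai, bf, ce, di, gh

so the chain groups are C_0 ≅ Z^9, C_1 ≅ Z^12.

The boundary map ∂_1: C_1 → C_0 is given by ∂[p,q] = [q] − [p]. For instance
  ∂ag = g − a.
The 9×12 boundary matrix has rank 8 and Smith normal form diag(1,1,1,1,1,1,1,1).

From H_k ≅ ker(∂_k) / im(∂_{k+1}) we obtain:

  H_0: rank C_0 − rank ∂_1 = 9 − 8 = 1, and the invariant factors of ∂_1 are all 1, so H_0 = Z.

H_0 = Z.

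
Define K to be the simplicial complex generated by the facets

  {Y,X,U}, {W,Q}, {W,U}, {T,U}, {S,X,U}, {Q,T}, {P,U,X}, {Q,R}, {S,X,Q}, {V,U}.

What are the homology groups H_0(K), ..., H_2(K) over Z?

H_0 = Z,  H_1 = Z^2,  H_2 = 0.

Fix the vertex order P < Q < R < S < T < U < V < W < X < Y and write every simplex with vertices in increasing order. Then dim K = 2 and the simplices of K are:

  0-simplices (10): P, Q, R, S, T, U, V, W, X, Y
  1-simplices (15): PU, PX, QR, QS, QT, QW, QX, SU, SX, TU, UV, UW, UX, UY, XY
  2-simplices (4): PUX, QSX, SUX, UXY

so the chain groups are C_0 ≅ Z^10, C_1 ≅ Z^15, C_2 ≅ Z^4.

∂_1: C_1 → C_0 maps an edge to its endpoints' difference, ∂[p,q] = q − p.
The 10×15 boundary matrix has rank 9 and Smith normal form diag(1,1,1,1,1,1,1,1,1).

∂_2: C_2 → C_1 sends each 2-simplex [p,q,r] to [q,r] − [p,r] + [p,q]. For instance
  ∂PUX = UX − PX + PU,
  ∂UXY = XY − UY + UX.
The resulting 15×4 matrix has rank 4, and its Smith normal form has invariant factors (1,1,1,1).

Now H_k = ker ∂_k / im ∂_{k+1}, so:

  H_0: rank C_0 − rank ∂_1 = 10 − 9 = 1, and the invariant factors of ∂_1 are all 1, so H_0 = Z.
  H_1: rank ker ∂_1 − rank ∂_2 = (15 − 9) − 4 = 2, and the invariant factors of ∂_2 are all 1, so H_1 = Z^2.
  H_2: rank ker ∂_2 − rank ∂_3 = (4 − 4) − 0 = 0, and there is no ∂_3, so H_2 = 0.

As a check, the Euler characteristic is 10 − 15 + 4 = -1, which agrees with 1 − 2 + 0 = -1.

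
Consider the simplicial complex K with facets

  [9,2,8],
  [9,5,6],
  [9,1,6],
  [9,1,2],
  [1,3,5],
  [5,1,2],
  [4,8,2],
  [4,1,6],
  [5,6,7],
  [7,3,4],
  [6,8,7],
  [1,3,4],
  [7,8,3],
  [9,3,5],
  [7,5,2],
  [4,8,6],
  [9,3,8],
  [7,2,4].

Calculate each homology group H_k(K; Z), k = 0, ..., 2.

H_0 ≅ Z,  H_1 ≅ Z ⊕ Z_2,  H_2 = 0.

Order the vertices as 1 < 2 < 3 < 4 < 5 < 6 < 7 < 8 < 9. Listing each simplex with vertices in this order, K has dimension 2 with simplices:

  0-simplices (9): [1], [2], [3], [4], [5], [6], [7], [8], [9]
  1-simplices (27): (27 of them)
  2-simplices (18): [1,2,5], [1,2,9], [1,3,4], [1,3,5], [1,4,6], [1,6,9], [2,4,7], [2,4,8], [2,5,7], [2,8,9], [3,4,7], [3,5,9], [3,7,8], [3,8,9], [4,6,8], [5,6,7], [5,6,9], [6,7,8]

so the chain groups are C_0 ≅ Z^9, C_1 ≅ Z^27, C_2 ≅ Z^18.

The boundary map ∂_1: C_1 → C_0 is given by ∂[p,q] = [q] − [p].
The 9×27 boundary matrix has rank 8 and Smith normal form diag(1,1,1,1,1,1,1,1).

∂_2: C_2 → C_1 acts by ∂[p,q,r] = [q,r] − [p,r] + [p,q]. For instance
  ∂[5,6,9] = [6,9] − [5,9] + [5,6],
  ∂[4,6,8] = [6,8] − [4,8] + [4,6].
The resulting 27×18 matrix has rank 18, and its Smith normal form has invariant factors (1,1,1,1,1,1,1,1,1,1,1,1,1,1,1,1,1,2).

Reading off H_k = ker ∂_k / im ∂_{k+1}:

  H_0: rank C_0 − rank ∂_1 = 9 − 8 = 1, and the invariant factors of ∂_1 are all 1, so H_0 ≅ Z.
  H_1: rank ker ∂_1 − rank ∂_2 = (27 − 8) − 18 = 1, and ∂_2 has invariant factor 2 > 1, so H_1 ≅ Z ⊕ Z_2.
  H_2: rank ker ∂_2 − rank ∂_3 = (18 − 18) − 0 = 0, and there is no ∂_3, so H_2 ≅ 0.

As a check, the Euler characteristic is 9 − 27 + 18 = 0, which agrees with 1 − 1 + 0 = 0.
(K is a triangulation of the Klein bottle.)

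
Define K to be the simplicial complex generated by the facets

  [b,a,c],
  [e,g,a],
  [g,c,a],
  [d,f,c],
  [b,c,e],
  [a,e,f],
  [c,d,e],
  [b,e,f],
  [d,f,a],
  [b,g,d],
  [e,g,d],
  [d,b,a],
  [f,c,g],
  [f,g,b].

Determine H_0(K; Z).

H_0 ≅ Z.

Order the vertices as a < b < c < d < e < f < g. Listing each simplex with vertices in this order, K has dimension 2 with simplices:

  0-simplices (7): a, b, c, d, e, f, g
  1-simplices (21): ab, ac, ad, ae, af, ag, bc, bd, be, bf, bg, cd, ce, cf, cg, de, df, dg, ef, eg, fg
  2-simplices (14): abc, abd, acg, adf, aef, aeg, bce, bdg, bef, bfg, cde, cdf, cfg, deg

Hence C_0 ≅ Z^7, C_1 ≅ Z^21, C_2 ≅ Z^14.

Boundary ∂_1: C_1 → C_0 maps an edge to its endpoints' difference, ∂[p,q] = q − p. For instance
  ∂cd = d − c.
The 7×21 boundary matrix has rank 6 and Smith normal form diag(1,1,1,1,1,1).

The boundary map ∂_2: C_2 → C_1 maps a triangle to the signed sum of its edges. For instance
  ∂bef = ef − bf + be,
  ∂cfg = fg − cg + cf.
The resulting 21×14 matrix has rank 13, and its Smith normal form has invariant factors (1,1,1,1,1,1,1,1,1,1,1,1,1).

From H_k ≅ ker(∂_k) / im(∂_{k+1}) we obtain:

  H_0: rank C_0 − rank ∂_1 = 7 − 6 = 1, and the invariant factors of ∂_1 are all 1, so H_0 = Z.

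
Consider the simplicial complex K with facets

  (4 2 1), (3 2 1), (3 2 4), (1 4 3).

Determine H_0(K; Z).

Take the total order 1 < 2 < 3 < 4 on the vertex set. Then K (dimension 2) consists of the simplices:

  0-simplices (4): [1], [2], [3], [4]
  1-simplices (6): [1,2], [1,3], [1,4], [2,3], [2,4], [3,4]
  2-simplices (4): [1,2,3], [1,2,4], [1,3,4], [2,3,4]

Hence C_0 ≅ Z^4, C_1 ≅ Z^6, C_2 ≅ Z^4.

Boundary ∂_1: C_1 → C_0 maps an edge to its endpoints' difference, ∂[p,q] = q − p.
The resulting 4×6 matrix has rank 3, and its Smith normal form has invariant factors (1,1,1).

Boundary ∂_2: C_2 → C_1 maps a triangle to the signed sum of its edges. For instance
  ∂[1,2,3] = [2,3] − [1,3] + [1,2],
  ∂[1,2,4] = [2,4] − [1,4] + [1,2].
As a 6×4 matrix over Z this has rank 3, with invariant factors (1,1,1).

Reading off H_k = ker ∂_k / im ∂_{k+1}:

  H_0: rank C_0 − rank ∂_1 = 4 − 3 = 1, and the invariant factors of ∂_1 are all 1, so H_0 ≅ Z.

H_0 ≅ Z.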